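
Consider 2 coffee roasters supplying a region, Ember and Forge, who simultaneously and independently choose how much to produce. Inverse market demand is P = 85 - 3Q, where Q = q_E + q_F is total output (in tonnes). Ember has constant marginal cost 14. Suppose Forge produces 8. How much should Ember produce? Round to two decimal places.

7.83

With the rival's output fixed at 8, Ember's profit is π_E = (85 - 3·8 - 3q_E)q_E - (14q_E) = (61 - 3q_E)q_E - (14q_E).
∂π_E/∂q_E = 47 - 6q_E = 0, so q_E = 47/6.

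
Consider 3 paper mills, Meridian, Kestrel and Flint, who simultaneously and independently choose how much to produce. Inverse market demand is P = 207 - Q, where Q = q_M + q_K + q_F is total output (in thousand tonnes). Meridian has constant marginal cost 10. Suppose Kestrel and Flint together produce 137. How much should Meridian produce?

30

With rivals' combined output fixed at 137, Meridian's profit is π_M = (207 - 137 - q_M)q_M - (10q_M) = (70 - q_M)q_M - (10q_M).
∂π_M/∂q_M = 60 - 2q_M = 0, so q_M = 30.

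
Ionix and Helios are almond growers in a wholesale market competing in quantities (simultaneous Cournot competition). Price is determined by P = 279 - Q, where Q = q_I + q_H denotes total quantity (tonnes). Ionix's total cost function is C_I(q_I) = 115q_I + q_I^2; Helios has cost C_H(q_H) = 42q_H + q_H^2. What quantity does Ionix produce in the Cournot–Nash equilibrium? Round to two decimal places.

27.93

Ionix's profit: π_I = (279 - Q)q_I - (115q_I + q_I²). Setting ∂π_I/∂q_I = 0: 164 - 4q_I - (q_H) = 0.
Helios's first-order condition: 237 - 4q_H - (q_I) = 0.
Rearranging gives the reaction functions q_I = (164 - q_H)/4 and q_H = (237 - q_I)/4.
Substituting one into the other gives q_I = 419/15 and q_H = 784/15.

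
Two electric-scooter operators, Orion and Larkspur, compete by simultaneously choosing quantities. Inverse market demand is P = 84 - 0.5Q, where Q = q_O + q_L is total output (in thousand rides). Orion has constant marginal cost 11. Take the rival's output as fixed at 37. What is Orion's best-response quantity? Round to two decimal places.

With the rival's output fixed at 37, Orion's profit is π_O = (84 - (1/2)·37 - (1/2)q_O)q_O - (11q_O) = (131/2 - (1/2)q_O)q_O - (11q_O).
∂π_O/∂q_O = 109/2 - q_O = 0, so q_O = 109/2.

54.50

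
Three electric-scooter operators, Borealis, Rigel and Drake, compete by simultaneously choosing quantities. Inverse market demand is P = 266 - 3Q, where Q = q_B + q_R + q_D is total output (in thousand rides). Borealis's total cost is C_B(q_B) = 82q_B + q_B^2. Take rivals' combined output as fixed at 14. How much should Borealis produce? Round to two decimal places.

With rivals' combined output fixed at 14, Borealis's profit is π_B = (266 - 3·14 - 3q_B)q_B - (82q_B + q_B²) = (224 - 3q_B)q_B - (82q_B + q_B²).
∂π_B/∂q_B = 142 - 8q_B = 0, so q_B = 71/4.

17.75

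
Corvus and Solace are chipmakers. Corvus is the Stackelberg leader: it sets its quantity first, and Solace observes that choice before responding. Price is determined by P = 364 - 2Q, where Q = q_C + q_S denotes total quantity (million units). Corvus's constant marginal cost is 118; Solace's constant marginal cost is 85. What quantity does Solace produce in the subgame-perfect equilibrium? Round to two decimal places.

43.13

Solve by backward induction. Given q_C, the follower Solace maximises π_S = (364 - 2q_C - 2q_S)q_S - 85q_S.
∂π_S/∂q_S = 279 - 2q_C - 4q_S = 0 gives the reaction function q_S = (279 - 2q_C)/4.
Corvus substitutes q_S(q_C) into its own profit: π_C = q_C(364 - 2q_C - (279 - 2q_C)/2) - 118q_C = (449/2 - q_C)q_C - 118q_C.
Maximising: ∂π_C/∂q_C = 213/2 - 2q_C = 0, giving q_C = 213/4.
Then q_S = (279 - 2·(213/4))/4 = 345/8.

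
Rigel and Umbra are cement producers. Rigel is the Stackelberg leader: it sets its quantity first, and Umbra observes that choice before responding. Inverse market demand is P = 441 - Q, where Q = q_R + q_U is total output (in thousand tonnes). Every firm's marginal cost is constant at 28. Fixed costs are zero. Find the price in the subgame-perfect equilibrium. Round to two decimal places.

The follower Umbra best-responds to any q_R: π_U = (441 - Q)q_U - 28q_U.
Follower FOC: 413 - q_R - 2q_U = 0, so q_U(q_R) = (413 - q_R)/2.
The leader anticipates this reaction. Substituting into P = 441 - Q gives P = 469/2 - (1/2)q_R, so π_R = (469/2 - (1/2)q_R)q_R - 28q_R.
The leader's first-order condition 413/2 - q_R = 0 yields q_R = 413/2.
Then q_U = (413 - 413/2)/2 = 413/4.
Total output Q = 1239/4, so price P = 441 - 1239/4 = 525/4.

131.25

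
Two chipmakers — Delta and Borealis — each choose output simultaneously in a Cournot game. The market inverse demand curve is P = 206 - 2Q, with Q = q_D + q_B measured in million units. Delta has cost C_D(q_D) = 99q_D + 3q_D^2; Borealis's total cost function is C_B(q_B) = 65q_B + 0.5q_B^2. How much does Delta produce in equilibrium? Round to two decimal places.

5.50

Delta's profit: π_D = (206 - 2Q)q_D - (99q_D + 3q_D²). Setting ∂π_D/∂q_D = 0: 107 - 10q_D - 2(q_B) = 0.
Borealis's profit: π_B = (206 - 2Q)q_B - (65q_B + (1/2)q_B²). Setting ∂π_B/∂q_B = 0: 141 - 5q_B - 2(q_D) = 0.
Rearranging gives the reaction functions q_D = (107 - 2q_B)/10 and q_B = (141 - 2q_D)/5.
Substituting one into the other gives q_D = 11/2 and q_B = 26.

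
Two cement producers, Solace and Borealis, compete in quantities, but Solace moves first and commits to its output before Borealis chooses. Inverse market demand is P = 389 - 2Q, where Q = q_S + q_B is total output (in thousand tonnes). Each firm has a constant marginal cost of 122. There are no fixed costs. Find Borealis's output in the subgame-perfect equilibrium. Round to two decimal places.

The follower Borealis best-responds to any q_S: π_B = (389 - 2Q)q_B - 122q_B.
Follower FOC: 267 - 2q_S - 4q_B = 0, so q_B(q_S) = (267 - 2q_S)/4.
Solace substitutes q_B(q_S) into its own profit: π_S = q_S(389 - 2q_S - (267 - 2q_S)/2) - 122q_S = (511/2 - q_S)q_S - 122q_S.
Maximising: ∂π_S/∂q_S = 267/2 - 2q_S = 0, giving q_S = 267/4.
Then q_B = (267 - 2·(267/4))/4 = 267/8.

33.38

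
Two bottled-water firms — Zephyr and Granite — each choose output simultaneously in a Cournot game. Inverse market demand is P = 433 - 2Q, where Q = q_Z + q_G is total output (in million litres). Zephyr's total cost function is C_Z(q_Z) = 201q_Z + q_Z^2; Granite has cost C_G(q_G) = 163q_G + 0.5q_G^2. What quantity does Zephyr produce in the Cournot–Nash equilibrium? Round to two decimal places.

23.85

Zephyr's profit: π_Z = (433 - 2Q)q_Z - (201q_Z + q_Z²). Setting ∂π_Z/∂q_Z = 0: 232 - 6q_Z - 2(q_G) = 0.
Granite's profit: π_G = (433 - 2Q)q_G - (163q_G + (1/2)q_G²). Setting ∂π_G/∂q_G = 0: 270 - 5q_G - 2(q_Z) = 0.
So q_Z = (232 - 2q_G)/6 and q_G = (270 - 2q_Z)/5.
Solving the pair: q_Z = 310/13, q_G = 578/13.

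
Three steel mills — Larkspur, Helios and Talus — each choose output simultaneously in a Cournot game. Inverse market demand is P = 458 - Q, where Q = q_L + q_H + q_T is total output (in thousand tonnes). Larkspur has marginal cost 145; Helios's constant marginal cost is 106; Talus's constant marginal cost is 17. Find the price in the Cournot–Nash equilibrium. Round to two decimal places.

181.50

Larkspur's profit: π_L = (458 - Q)q_L - (145q_L). Setting ∂π_L/∂q_L = 0: 313 - 2q_L - (q_H + q_T) = 0.
Helios's profit: π_H = (458 - Q)q_H - (106q_H). Setting ∂π_H/∂q_H = 0: 352 - 2q_H - (q_L + q_T) = 0.
Talus's profit: π_T = (458 - Q)q_T - (17q_T). Setting ∂π_T/∂q_T = 0: 441 - 2q_T - (q_L + q_H) = 0.
Adding the 3 conditions: 1106 − 2Q − 2Q = 0, i.e. Q = 553/2.
Back-substituting: q_L = (313 − 553/2) = 73/2, q_H = (352 − 553/2) = 151/2, q_T = (441 − 553/2) = 329/2.
Total output Q = 553/2, so price P = 458 - 553/2 = 363/2.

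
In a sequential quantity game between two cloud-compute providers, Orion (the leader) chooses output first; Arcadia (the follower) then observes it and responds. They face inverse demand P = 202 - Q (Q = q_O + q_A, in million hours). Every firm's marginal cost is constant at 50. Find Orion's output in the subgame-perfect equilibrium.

76

Solve by backward induction. Given q_O, the follower Arcadia maximises π_A = (202 - q_O - q_A)q_A - 50q_A.
Setting the follower's marginal profit to zero, 152 - q_O - 2q_A = 0, i.e. q_A = (152 - q_O)/2.
The leader anticipates this reaction. Substituting into P = 202 - Q gives P = 126 - (1/2)q_O, so π_O = (126 - (1/2)q_O)q_O - 50q_O.
The leader's first-order condition 76 - q_O = 0 yields q_O = 76.
Then q_A = (152 - 76)/2 = 38.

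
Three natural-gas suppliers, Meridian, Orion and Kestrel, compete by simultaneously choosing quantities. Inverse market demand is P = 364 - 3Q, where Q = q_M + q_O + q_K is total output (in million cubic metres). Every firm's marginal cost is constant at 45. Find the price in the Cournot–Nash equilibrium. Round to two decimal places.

A representative firm's profit is π_i = q_i(364 - 3Q) - 45q_i.
First-order condition (treating rivals' output as given): 319 - 6q_i - 3·Σ_{j≠i} q_j = 0.
With identical firms every q_j equals q_i, so Σ_{j≠i} q_j = 2q_i and 319 = 12q_i, giving q_i = 319/12.
Total output Q = 319/4, so price P = 364 - 3·(319/4) = 499/4.

124.75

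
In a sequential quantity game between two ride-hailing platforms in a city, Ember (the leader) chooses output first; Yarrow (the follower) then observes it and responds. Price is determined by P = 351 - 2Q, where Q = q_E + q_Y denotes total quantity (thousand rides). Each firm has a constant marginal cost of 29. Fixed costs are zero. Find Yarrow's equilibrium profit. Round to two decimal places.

3240.13

Solve by backward induction. Given q_E, the follower Yarrow maximises π_Y = (351 - 2q_E - 2q_Y)q_Y - 29q_Y.
∂π_Y/∂q_Y = 322 - 2q_E - 4q_Y = 0 gives the reaction function q_Y = (322 - 2q_E)/4.
The leader anticipates this reaction. Substituting into P = 351 - 2Q gives P = 190 - q_E, so π_E = (190 - q_E)q_E - 29q_E.
Leader FOC: 161 - 2q_E = 0, so q_E = 161/2.
Then q_Y = (322 - 2·(161/2))/4 = 161/4.
Price P = 351 - 2·(483/4) = 219/2.
Yarrow's profit: (219/2 - 29)·(161/4) = 3240.1250.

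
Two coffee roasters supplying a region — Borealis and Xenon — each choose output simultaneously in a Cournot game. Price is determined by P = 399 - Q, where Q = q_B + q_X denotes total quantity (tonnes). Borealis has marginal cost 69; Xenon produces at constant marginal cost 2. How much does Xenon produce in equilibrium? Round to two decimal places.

Borealis's profit: π_B = (399 - Q)q_B - (69q_B). Setting ∂π_B/∂q_B = 0: 330 - 2q_B - (q_X) = 0.
Xenon's first-order condition: 397 - 2q_X - (q_B) = 0.
Rearranging gives the reaction functions q_B = (330 - q_X)/2 and q_X = (397 - q_B)/2.
Substituting one into the other gives q_B = 263/3 and q_X = 464/3.

154.67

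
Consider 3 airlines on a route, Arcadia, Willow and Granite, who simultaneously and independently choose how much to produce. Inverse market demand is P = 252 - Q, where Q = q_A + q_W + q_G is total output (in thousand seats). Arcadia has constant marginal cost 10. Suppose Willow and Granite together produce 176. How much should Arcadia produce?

With rivals' combined output fixed at 176, Arcadia's profit is π_A = (252 - 176 - q_A)q_A - (10q_A) = (76 - q_A)q_A - (10q_A).
∂π_A/∂q_A = 66 - 2q_A = 0, so q_A = 33.

33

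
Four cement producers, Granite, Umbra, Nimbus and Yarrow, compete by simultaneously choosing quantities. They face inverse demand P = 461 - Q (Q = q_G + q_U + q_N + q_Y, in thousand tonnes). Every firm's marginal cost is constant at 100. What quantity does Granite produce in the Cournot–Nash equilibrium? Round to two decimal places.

Each firm earns π_i = (461 - Q)q_i - 100q_i.
Setting ∂π_i/∂q_i = 0 with rivals' quantities fixed: 361 - 2q_i - Σ_{j≠i} q_j = 0.
By symmetry each firm produces the same amount; substituting Σ_{j≠i} q_j = 3q_i yields q_i = 361/5.

72.20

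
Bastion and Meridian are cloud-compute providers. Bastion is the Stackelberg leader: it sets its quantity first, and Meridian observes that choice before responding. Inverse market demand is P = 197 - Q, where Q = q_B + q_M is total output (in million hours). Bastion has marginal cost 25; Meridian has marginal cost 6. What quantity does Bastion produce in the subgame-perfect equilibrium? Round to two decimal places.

76.50

The follower Meridian best-responds to any q_B: π_M = (197 - Q)q_M - 6q_M.
∂π_M/∂q_M = 191 - q_B - 2q_M = 0 gives the reaction function q_M = (191 - q_B)/2.
The leader anticipates this reaction. Substituting into P = 197 - Q gives P = 203/2 - (1/2)q_B, so π_B = (203/2 - (1/2)q_B)q_B - 25q_B.
Maximising: ∂π_B/∂q_B = 153/2 - q_B = 0, giving q_B = 153/2.
Then q_M = (191 - 153/2)/2 = 229/4.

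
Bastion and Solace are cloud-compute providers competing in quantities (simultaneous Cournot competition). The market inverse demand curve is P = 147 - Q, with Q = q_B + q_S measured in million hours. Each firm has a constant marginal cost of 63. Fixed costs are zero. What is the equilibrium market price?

91

A representative firm's profit is π_i = q_i(147 - Q) - 63q_i.
Setting ∂π_i/∂q_i = 0 with rivals' quantities fixed: 84 - 2q_i - q_j = 0.
By symmetry each firm produces the same amount; substituting q_j = q_i yields q_i = 84/3 = 28.
Total output Q = 56, so price P = 147 - 56 = 91.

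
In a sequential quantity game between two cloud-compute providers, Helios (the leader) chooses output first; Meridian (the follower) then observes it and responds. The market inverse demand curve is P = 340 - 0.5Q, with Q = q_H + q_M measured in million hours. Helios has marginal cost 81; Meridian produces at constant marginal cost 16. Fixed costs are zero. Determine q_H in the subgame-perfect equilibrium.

The follower Meridian best-responds to any q_H: π_M = (340 - 0.5Q)q_M - 16q_M.
∂π_M/∂q_M = 324 - (1/2)q_H - q_M = 0 gives the reaction function q_M = (324 - (1/2)q_H).
The leader anticipates this reaction. Substituting into P = 340 - 0.5Q gives P = 178 - (1/4)q_H, so π_H = (178 - (1/4)q_H)q_H - 81q_H.
Maximising: ∂π_H/∂q_H = 97 - (1/2)q_H = 0, giving q_H = 194.
Then q_M = (324 - (1/2)·194) = 227.

194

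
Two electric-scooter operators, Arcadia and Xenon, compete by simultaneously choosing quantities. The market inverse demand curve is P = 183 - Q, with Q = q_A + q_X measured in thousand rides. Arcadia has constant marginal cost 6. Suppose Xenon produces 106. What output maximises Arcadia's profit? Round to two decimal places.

35.50

With the rival's output fixed at 106, Arcadia's profit is π_A = (183 - 106 - q_A)q_A - (6q_A) = (77 - q_A)q_A - (6q_A).
∂π_A/∂q_A = 71 - 2q_A = 0, so q_A = 71/2.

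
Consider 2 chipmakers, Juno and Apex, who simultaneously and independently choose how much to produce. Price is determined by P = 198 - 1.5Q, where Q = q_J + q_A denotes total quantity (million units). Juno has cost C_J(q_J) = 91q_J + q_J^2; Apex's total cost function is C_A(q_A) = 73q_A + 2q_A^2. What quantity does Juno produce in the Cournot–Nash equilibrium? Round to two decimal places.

Juno's profit: π_J = (198 - 1.5Q)q_J - (91q_J + q_J²). Setting ∂π_J/∂q_J = 0: 107 - 5q_J - (3/2)(q_A) = 0.
Apex's profit: π_A = (198 - 1.5Q)q_A - (73q_A + 2q_A²). Setting ∂π_A/∂q_A = 0: 125 - 7q_A - (3/2)(q_J) = 0.
So q_J = (107 - (3/2)q_A)/5 and q_A = (125 - (3/2)q_J)/7.
Substituting one into the other gives q_J = 17.1450 and q_A = 1858/131.

17.15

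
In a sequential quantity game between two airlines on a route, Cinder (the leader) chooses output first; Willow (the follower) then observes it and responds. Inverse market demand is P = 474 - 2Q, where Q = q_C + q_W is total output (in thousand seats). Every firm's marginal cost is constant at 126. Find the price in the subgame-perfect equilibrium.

213

Solve by backward induction. Given q_C, the follower Willow maximises π_W = (474 - 2q_C - 2q_W)q_W - 126q_W.
∂π_W/∂q_W = 348 - 2q_C - 4q_W = 0 gives the reaction function q_W = (348 - 2q_C)/4.
The leader anticipates this reaction. Substituting into P = 474 - 2Q gives P = 300 - q_C, so π_C = (300 - q_C)q_C - 126q_C.
The leader's first-order condition 174 - 2q_C = 0 yields q_C = 87.
Then q_W = (348 - 2·87)/4 = 87/2.
Total output Q = 261/2, so price P = 474 - 2·(261/2) = 213.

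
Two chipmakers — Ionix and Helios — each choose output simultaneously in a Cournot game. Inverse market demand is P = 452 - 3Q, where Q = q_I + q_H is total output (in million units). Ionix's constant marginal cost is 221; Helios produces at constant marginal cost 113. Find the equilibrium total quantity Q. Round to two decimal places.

Ionix's profit: π_I = (452 - 3Q)q_I - (221q_I). Setting ∂π_I/∂q_I = 0: 231 - 6q_I - 3(q_H) = 0.
Helios's first-order condition: 339 - 6q_H - 3(q_I) = 0.
Best responses: q_I = (231 - 3q_H)/6, q_H = (339 - 3q_I)/6.
Solving the pair: q_I = 41/3, q_H = 149/3.
Total output Q = 41/3 + 149/3 = 190/3.

63.33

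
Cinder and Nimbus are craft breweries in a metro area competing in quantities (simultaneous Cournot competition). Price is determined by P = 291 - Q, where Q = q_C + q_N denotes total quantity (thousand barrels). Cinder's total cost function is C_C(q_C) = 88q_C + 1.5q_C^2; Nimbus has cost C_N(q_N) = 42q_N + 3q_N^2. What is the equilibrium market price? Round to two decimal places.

Cinder's profit: π_C = (291 - Q)q_C - (88q_C + (3/2)q_C²). Setting ∂π_C/∂q_C = 0: 203 - 5q_C - (q_N) = 0.
Nimbus's first-order condition: 249 - 8q_N - (q_C) = 0.
So q_C = (203 - q_N)/5 and q_N = (249 - q_C)/8.
Substituting one into the other gives q_C = 1375/39 and q_N = 1042/39.
Total output Q = 61.9744, so price P = 291 - 61.9744 = 229.0256.

229.03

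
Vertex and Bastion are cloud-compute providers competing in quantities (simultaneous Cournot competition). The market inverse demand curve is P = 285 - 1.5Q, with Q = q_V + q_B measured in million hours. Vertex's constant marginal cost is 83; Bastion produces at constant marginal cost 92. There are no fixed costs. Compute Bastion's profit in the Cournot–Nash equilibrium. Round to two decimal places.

2507.85

Vertex's profit: π_V = (285 - 1.5Q)q_V - (83q_V). Setting ∂π_V/∂q_V = 0: 202 - 3q_V - (3/2)(q_B) = 0.
Bastion's profit: π_B = (285 - 1.5Q)q_B - (92q_B). Setting ∂π_B/∂q_B = 0: 193 - 3q_B - (3/2)(q_V) = 0.
Rearranging gives the reaction functions q_V = (202 - (3/2)q_B)/3 and q_B = (193 - (3/2)q_V)/3.
Solving the pair: q_V = 422/9, q_B = 368/9.
Price P = 285 - (3/2)·(790/9) = 460/3.
Bastion's profit: (460/3 - 92)·(368/9) = 2507.8519.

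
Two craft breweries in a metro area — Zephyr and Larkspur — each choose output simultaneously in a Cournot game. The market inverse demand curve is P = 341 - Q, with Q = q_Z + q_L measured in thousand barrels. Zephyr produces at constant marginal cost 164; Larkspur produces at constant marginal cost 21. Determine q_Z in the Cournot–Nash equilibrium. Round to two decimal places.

11.33

Zephyr's profit: π_Z = (341 - Q)q_Z - (164q_Z). Setting ∂π_Z/∂q_Z = 0: 177 - 2q_Z - (q_L) = 0.
Larkspur's profit: π_L = (341 - Q)q_L - (21q_L). Setting ∂π_L/∂q_L = 0: 320 - 2q_L - (q_Z) = 0.
Best responses: q_Z = (177 - q_L)/2, q_L = (320 - q_Z)/2.
Solving the pair: q_Z = 34/3, q_L = 463/3.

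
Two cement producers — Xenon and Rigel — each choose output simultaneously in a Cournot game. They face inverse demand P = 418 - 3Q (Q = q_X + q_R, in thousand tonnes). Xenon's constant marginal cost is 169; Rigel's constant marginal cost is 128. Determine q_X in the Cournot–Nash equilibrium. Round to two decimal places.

23.11

Xenon's profit: π_X = (418 - 3Q)q_X - (169q_X). Setting ∂π_X/∂q_X = 0: 249 - 6q_X - 3(q_R) = 0.
Rigel's first-order condition: 290 - 6q_R - 3(q_X) = 0.
Rearranging gives the reaction functions q_X = (249 - 3q_R)/6 and q_R = (290 - 3q_X)/6.
Substituting one into the other gives q_X = 208/9 and q_R = 331/9.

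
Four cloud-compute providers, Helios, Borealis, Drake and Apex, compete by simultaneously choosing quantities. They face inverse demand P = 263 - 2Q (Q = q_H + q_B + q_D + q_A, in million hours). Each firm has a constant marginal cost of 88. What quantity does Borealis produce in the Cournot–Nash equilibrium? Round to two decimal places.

17.50

Each firm earns π_i = (263 - 2Q)q_i - 88q_i.
Setting ∂π_i/∂q_i = 0 with rivals' quantities fixed: 175 - 4q_i - 2·Σ_{j≠i} q_j = 0.
By symmetry each firm produces the same amount; substituting Σ_{j≠i} q_j = 3q_i yields q_i = 175/10 = 35/2.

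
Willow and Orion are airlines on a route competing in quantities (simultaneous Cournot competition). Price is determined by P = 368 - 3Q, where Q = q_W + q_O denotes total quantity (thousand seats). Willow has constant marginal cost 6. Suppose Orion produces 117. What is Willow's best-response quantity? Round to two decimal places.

With the rival's output fixed at 117, Willow's profit is π_W = (368 - 3·117 - 3q_W)q_W - (6q_W) = (17 - 3q_W)q_W - (6q_W).
∂π_W/∂q_W = 11 - 6q_W = 0, so q_W = 11/6.

1.83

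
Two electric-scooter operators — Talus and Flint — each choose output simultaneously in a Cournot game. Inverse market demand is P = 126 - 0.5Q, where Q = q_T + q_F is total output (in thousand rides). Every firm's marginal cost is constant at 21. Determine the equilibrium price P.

A representative firm's profit is π_i = q_i(126 - 0.5Q) - 21q_i.
First-order condition (treating rivals' output as given): 105 - q_i - (1/2)q_j = 0.
By symmetry each firm produces the same amount; substituting q_j = q_i yields q_i = 105/(3/2) = 70.
Total output Q = 140, so price P = 126 - (1/2)·140 = 56.

56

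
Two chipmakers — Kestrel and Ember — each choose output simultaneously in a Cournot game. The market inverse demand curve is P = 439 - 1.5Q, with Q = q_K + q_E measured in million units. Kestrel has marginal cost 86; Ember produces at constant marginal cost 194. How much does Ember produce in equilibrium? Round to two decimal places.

Kestrel's profit: π_K = (439 - 1.5Q)q_K - (86q_K). Setting ∂π_K/∂q_K = 0: 353 - 3q_K - (3/2)(q_E) = 0.
Ember's profit: π_E = (439 - 1.5Q)q_E - (194q_E). Setting ∂π_E/∂q_E = 0: 245 - 3q_E - (3/2)(q_K) = 0.
Best responses: q_K = (353 - (3/2)q_E)/3, q_E = (245 - (3/2)q_K)/3.
Solving the pair: q_K = 922/9, q_E = 274/9.

30.44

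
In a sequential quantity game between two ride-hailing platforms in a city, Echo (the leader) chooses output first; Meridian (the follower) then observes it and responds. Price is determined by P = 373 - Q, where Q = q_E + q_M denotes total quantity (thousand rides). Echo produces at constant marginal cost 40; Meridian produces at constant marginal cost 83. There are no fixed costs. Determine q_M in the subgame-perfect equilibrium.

51

Solve by backward induction. Given q_E, the follower Meridian maximises π_M = (373 - q_E - q_M)q_M - 83q_M.
Follower FOC: 290 - q_E - 2q_M = 0, so q_M(q_E) = (290 - q_E)/2.
Echo substitutes q_M(q_E) into its own profit: π_E = q_E(373 - q_E - (290 - q_E)/2) - 40q_E = (228 - (1/2)q_E)q_E - 40q_E.
The leader's first-order condition 188 - q_E = 0 yields q_E = 188.
Then q_M = (290 - 188)/2 = 51.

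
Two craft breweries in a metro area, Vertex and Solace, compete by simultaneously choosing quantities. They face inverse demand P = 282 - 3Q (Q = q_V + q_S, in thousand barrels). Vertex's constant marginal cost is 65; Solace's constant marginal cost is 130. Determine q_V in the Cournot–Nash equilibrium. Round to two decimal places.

31.33

Vertex's profit: π_V = (282 - 3Q)q_V - (65q_V). Setting ∂π_V/∂q_V = 0: 217 - 6q_V - 3(q_S) = 0.
Solace's profit: π_S = (282 - 3Q)q_S - (130q_S). Setting ∂π_S/∂q_S = 0: 152 - 6q_S - 3(q_V) = 0.
Best responses: q_V = (217 - 3q_S)/6, q_S = (152 - 3q_V)/6.
Solving the pair: q_V = 94/3, q_S = 29/3.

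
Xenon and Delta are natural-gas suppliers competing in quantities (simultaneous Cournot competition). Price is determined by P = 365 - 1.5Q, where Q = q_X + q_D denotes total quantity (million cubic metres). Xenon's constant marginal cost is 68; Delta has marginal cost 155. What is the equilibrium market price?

196

Xenon's profit: π_X = (365 - 1.5Q)q_X - (68q_X). Setting ∂π_X/∂q_X = 0: 297 - 3q_X - (3/2)(q_D) = 0.
Delta's first-order condition: 210 - 3q_D - (3/2)(q_X) = 0.
So q_X = (297 - (3/2)q_D)/3 and q_D = (210 - (3/2)q_X)/3.
Substituting one into the other gives q_X = 256/3 and q_D = 82/3.
Total output Q = 338/3, so price P = 365 - (3/2)·(338/3) = 196.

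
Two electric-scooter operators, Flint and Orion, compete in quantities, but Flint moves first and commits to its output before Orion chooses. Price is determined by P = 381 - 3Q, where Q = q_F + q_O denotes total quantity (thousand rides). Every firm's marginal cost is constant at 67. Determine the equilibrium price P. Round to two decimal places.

145.50

Solve by backward induction. Given q_F, the follower Orion maximises π_O = (381 - 3q_F - 3q_O)q_O - 67q_O.
Setting the follower's marginal profit to zero, 314 - 3q_F - 6q_O = 0, i.e. q_O = (314 - 3q_F)/6.
The leader anticipates this reaction. Substituting into P = 381 - 3Q gives P = 224 - (3/2)q_F, so π_F = (224 - (3/2)q_F)q_F - 67q_F.
Leader FOC: 157 - 3q_F = 0, so q_F = 157/3.
Then q_O = (314 - 3·(157/3))/6 = 157/6.
Total output Q = 157/2, so price P = 381 - 3·(157/2) = 291/2.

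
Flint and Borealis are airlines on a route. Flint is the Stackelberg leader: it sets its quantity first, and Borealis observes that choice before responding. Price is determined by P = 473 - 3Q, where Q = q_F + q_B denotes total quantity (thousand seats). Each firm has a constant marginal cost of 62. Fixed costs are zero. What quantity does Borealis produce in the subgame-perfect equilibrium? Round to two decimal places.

The follower Borealis best-responds to any q_F: π_B = (473 - 3Q)q_B - 62q_B.
Setting the follower's marginal profit to zero, 411 - 3q_F - 6q_B = 0, i.e. q_B = (411 - 3q_F)/6.
Flint substitutes q_B(q_F) into its own profit: π_F = q_F(473 - 3q_F - (411 - 3q_F)/2) - 62q_F = (535/2 - (3/2)q_F)q_F - 62q_F.
Maximising: ∂π_F/∂q_F = 411/2 - 3q_F = 0, giving q_F = 137/2.
Then q_B = (411 - 3·(137/2))/6 = 137/4.

34.25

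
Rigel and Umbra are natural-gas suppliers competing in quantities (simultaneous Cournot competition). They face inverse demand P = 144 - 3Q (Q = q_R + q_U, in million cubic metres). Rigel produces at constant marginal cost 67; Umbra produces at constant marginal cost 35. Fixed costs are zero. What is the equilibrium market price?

82

Rigel's profit: π_R = (144 - 3Q)q_R - (67q_R). Setting ∂π_R/∂q_R = 0: 77 - 6q_R - 3(q_U) = 0.
Umbra's first-order condition: 109 - 6q_U - 3(q_R) = 0.
Rearranging gives the reaction functions q_R = (77 - 3q_U)/6 and q_U = (109 - 3q_R)/6.
Solving the pair: q_R = 5, q_U = 47/3.
Total output Q = 62/3, so price P = 144 - 3·(62/3) = 82.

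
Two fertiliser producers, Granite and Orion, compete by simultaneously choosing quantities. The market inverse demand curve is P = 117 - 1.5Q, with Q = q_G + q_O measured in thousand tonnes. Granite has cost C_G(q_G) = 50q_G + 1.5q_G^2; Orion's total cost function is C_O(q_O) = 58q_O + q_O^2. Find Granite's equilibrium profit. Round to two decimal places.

Granite's profit: π_G = (117 - 1.5Q)q_G - (50q_G + (3/2)q_G²). Setting ∂π_G/∂q_G = 0: 67 - 6q_G - (3/2)(q_O) = 0.
Orion's profit: π_O = (117 - 1.5Q)q_O - (58q_O + q_O²). Setting ∂π_O/∂q_O = 0: 59 - 5q_O - (3/2)(q_G) = 0.
So q_G = (67 - (3/2)q_O)/6 and q_O = (59 - (3/2)q_G)/5.
Substituting one into the other gives q_G = 986/111 and q_O = 338/37.
Price P = 117 - (3/2)·18.0180 = 89.9730.
Granite's profit: 89.9730·(986/111) - 50·(986/111) - (3/2)(986/111)² = 236.7168.

236.72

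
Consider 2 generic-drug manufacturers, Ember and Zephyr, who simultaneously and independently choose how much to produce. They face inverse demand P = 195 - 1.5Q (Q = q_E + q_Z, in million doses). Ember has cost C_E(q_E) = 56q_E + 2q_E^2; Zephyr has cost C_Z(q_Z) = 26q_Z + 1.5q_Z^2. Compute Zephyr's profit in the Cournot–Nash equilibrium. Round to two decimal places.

1803.06

Ember's profit: π_E = (195 - 1.5Q)q_E - (56q_E + 2q_E²). Setting ∂π_E/∂q_E = 0: 139 - 7q_E - (3/2)(q_Z) = 0.
Zephyr's profit: π_Z = (195 - 1.5Q)q_Z - (26q_Z + (3/2)q_Z²). Setting ∂π_Z/∂q_Z = 0: 169 - 6q_Z - (3/2)(q_E) = 0.
Best responses: q_E = (139 - (3/2)q_Z)/7, q_Z = (169 - (3/2)q_E)/6.
Solving the pair: q_E = 774/53, q_Z = 24.5157.
Price P = 195 - (3/2)·39.1195 = 136.3208.
Zephyr's profit: 136.3208·24.5157 - 26·24.5157 - (3/2)·24.5157² = 1803.0621.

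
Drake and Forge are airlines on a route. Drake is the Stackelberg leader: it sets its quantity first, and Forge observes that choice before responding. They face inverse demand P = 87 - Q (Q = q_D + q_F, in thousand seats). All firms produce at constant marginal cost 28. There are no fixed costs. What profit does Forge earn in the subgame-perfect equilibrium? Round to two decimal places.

Solve by backward induction. Given q_D, the follower Forge maximises π_F = (87 - q_D - q_F)q_F - 28q_F.
∂π_F/∂q_F = 59 - q_D - 2q_F = 0 gives the reaction function q_F = (59 - q_D)/2.
The leader anticipates this reaction. Substituting into P = 87 - Q gives P = 115/2 - (1/2)q_D, so π_D = (115/2 - (1/2)q_D)q_D - 28q_D.
Leader FOC: 59/2 - q_D = 0, so q_D = 59/2.
Then q_F = (59 - 59/2)/2 = 59/4.
Price P = 87 - 177/4 = 171/4.
Forge's profit: (171/4 - 28)·(59/4) = 217.5625.

217.56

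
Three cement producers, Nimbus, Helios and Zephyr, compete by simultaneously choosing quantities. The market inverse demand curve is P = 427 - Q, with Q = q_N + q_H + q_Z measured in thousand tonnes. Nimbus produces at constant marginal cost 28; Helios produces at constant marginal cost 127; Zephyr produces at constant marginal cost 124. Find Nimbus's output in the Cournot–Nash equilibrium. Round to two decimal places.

Nimbus's profit: π_N = (427 - Q)q_N - (28q_N). Setting ∂π_N/∂q_N = 0: 399 - 2q_N - (q_H + q_Z) = 0.
Helios's first-order condition: 300 - 2q_H - (q_N + q_Z) = 0.
Zephyr's profit: π_Z = (427 - Q)q_Z - (124q_Z). Setting ∂π_Z/∂q_Z = 0: 303 - 2q_Z - (q_N + q_H) = 0.
Summing all 3 equations gives 1002 − 4Q = 0, hence Q = 501/2.
Back-substituting: q_N = (399 − 501/2) = 297/2, q_H = (300 − 501/2) = 99/2, q_Z = (303 − 501/2) = 105/2.

148.50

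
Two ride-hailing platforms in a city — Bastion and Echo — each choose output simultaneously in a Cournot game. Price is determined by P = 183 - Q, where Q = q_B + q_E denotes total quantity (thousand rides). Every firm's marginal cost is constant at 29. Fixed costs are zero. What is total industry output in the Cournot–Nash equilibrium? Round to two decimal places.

A representative firm's profit is π_i = q_i(183 - Q) - 29q_i.
First-order condition (treating rivals' output as given): 154 - 2q_i - q_j = 0.
By symmetry each firm produces the same amount; substituting q_j = q_i yields q_i = 154/3.
Total output Q = 154/3 + 154/3 = 308/3.

102.67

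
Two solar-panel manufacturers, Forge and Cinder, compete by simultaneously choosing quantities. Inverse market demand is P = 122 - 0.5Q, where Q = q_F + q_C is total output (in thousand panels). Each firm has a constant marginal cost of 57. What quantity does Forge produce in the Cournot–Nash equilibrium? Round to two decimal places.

A representative firm's profit is π_i = q_i(122 - 0.5Q) - 57q_i.
First-order condition (treating rivals' output as given): 65 - q_i - (1/2)q_j = 0.
By symmetry each firm produces the same amount; substituting q_j = q_i yields q_i = 65/(3/2) = 130/3.

43.33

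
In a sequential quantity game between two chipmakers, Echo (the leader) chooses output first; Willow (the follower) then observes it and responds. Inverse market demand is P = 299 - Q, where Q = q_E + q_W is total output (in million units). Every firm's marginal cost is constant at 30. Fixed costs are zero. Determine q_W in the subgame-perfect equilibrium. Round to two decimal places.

67.25

Solve by backward induction. Given q_E, the follower Willow maximises π_W = (299 - q_E - q_W)q_W - 30q_W.
Follower FOC: 269 - q_E - 2q_W = 0, so q_W(q_E) = (269 - q_E)/2.
Echo substitutes q_W(q_E) into its own profit: π_E = q_E(299 - q_E - (269 - q_E)/2) - 30q_E = (329/2 - (1/2)q_E)q_E - 30q_E.
The leader's first-order condition 269/2 - q_E = 0 yields q_E = 269/2.
Then q_W = (269 - 269/2)/2 = 269/4.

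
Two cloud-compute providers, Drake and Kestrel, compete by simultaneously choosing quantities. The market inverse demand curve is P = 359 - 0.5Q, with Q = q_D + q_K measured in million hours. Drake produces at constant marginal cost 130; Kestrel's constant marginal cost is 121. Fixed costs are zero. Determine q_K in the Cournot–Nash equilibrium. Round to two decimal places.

Drake's profit: π_D = (359 - 0.5Q)q_D - (130q_D). Setting ∂π_D/∂q_D = 0: 229 - q_D - (1/2)(q_K) = 0.
Kestrel's first-order condition: 238 - q_K - (1/2)(q_D) = 0.
Rearranging gives the reaction functions q_D = (229 - (1/2)q_K) and q_K = (238 - (1/2)q_D).
Solving the pair: q_D = 440/3, q_K = 494/3.

164.67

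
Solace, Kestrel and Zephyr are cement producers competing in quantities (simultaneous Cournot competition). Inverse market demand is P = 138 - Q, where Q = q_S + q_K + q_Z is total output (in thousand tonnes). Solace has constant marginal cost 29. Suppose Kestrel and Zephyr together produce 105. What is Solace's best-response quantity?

2

With rivals' combined output fixed at 105, Solace's profit is π_S = (138 - 105 - q_S)q_S - (29q_S) = (33 - q_S)q_S - (29q_S).
∂π_S/∂q_S = 4 - 2q_S = 0, so q_S = 2.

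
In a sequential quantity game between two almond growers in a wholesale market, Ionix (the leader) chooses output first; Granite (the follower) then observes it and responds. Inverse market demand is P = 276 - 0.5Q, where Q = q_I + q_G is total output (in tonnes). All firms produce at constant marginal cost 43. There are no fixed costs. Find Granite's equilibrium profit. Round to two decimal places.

6786.13

The follower Granite best-responds to any q_I: π_G = (276 - 0.5Q)q_G - 43q_G.
∂π_G/∂q_G = 233 - (1/2)q_I - q_G = 0 gives the reaction function q_G = (233 - (1/2)q_I).
Ionix substitutes q_G(q_I) into its own profit: π_I = q_I(276 - (1/2)q_I - (233 - (1/2)q_I)/2) - 43q_I = (319/2 - (1/4)q_I)q_I - 43q_I.
The leader's first-order condition 233/2 - (1/2)q_I = 0 yields q_I = 233.
Then q_G = (233 - (1/2)·233) = 233/2.
Price P = 276 - (1/2)·(699/2) = 405/4.
Granite's profit: (405/4 - 43)·(233/2) = 6786.1250.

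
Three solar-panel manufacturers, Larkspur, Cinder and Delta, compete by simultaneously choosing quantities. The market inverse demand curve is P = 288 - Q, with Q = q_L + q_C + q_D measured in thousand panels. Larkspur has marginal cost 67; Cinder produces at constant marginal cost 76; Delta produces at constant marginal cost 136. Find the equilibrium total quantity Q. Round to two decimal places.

Larkspur's profit: π_L = (288 - Q)q_L - (67q_L). Setting ∂π_L/∂q_L = 0: 221 - 2q_L - (q_C + q_D) = 0.
Cinder's profit: π_C = (288 - Q)q_C - (76q_C). Setting ∂π_C/∂q_C = 0: 212 - 2q_C - (q_L + q_D) = 0.
Delta's first-order condition: 152 - 2q_D - (q_L + q_C) = 0.
Summing all 3 equations gives 585 − 4Q = 0, hence Q = 585/4.
Back-substituting: q_L = (221 − 585/4) = 299/4, q_C = (212 − 585/4) = 263/4, q_D = (152 − 585/4) = 23/4.
Total output Q = 299/4 + 263/4 + 23/4 = 585/4.

146.25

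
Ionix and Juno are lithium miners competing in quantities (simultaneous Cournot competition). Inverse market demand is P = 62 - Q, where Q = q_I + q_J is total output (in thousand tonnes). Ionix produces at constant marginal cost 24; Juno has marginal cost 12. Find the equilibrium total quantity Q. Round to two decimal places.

29.33

Ionix's profit: π_I = (62 - Q)q_I - (24q_I). Setting ∂π_I/∂q_I = 0: 38 - 2q_I - (q_J) = 0.
Juno's profit: π_J = (62 - Q)q_J - (12q_J). Setting ∂π_J/∂q_J = 0: 50 - 2q_J - (q_I) = 0.
Rearranging gives the reaction functions q_I = (38 - q_J)/2 and q_J = (50 - q_I)/2.
Substituting one into the other gives q_I = 26/3 and q_J = 62/3.
Total output Q = 26/3 + 62/3 = 88/3.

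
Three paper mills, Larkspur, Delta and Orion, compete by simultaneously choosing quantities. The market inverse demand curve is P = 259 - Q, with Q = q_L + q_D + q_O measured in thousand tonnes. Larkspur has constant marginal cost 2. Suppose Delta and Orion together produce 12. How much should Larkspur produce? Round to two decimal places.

With rivals' combined output fixed at 12, Larkspur's profit is π_L = (259 - 12 - q_L)q_L - (2q_L) = (247 - q_L)q_L - (2q_L).
∂π_L/∂q_L = 245 - 2q_L = 0, so q_L = 245/2.

122.50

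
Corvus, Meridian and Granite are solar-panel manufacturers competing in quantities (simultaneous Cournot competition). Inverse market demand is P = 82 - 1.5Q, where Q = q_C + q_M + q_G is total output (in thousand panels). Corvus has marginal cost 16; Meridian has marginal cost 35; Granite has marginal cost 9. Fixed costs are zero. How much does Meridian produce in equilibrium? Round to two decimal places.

Corvus's profit: π_C = (82 - 1.5Q)q_C - (16q_C). Setting ∂π_C/∂q_C = 0: 66 - 3q_C - (3/2)(q_M + q_G) = 0.
Meridian's profit: π_M = (82 - 1.5Q)q_M - (35q_M). Setting ∂π_M/∂q_M = 0: 47 - 3q_M - (3/2)(q_C + q_G) = 0.
Granite's profit: π_G = (82 - 1.5Q)q_G - (9q_G). Setting ∂π_G/∂q_G = 0: 73 - 3q_G - (3/2)(q_C + q_M) = 0.
Summing all 3 equations gives 186 − 6Q = 0, hence Q = 31.
Back-substituting: q_C = (66 − 93/2)/(3/2) = 13, q_M = (47 − 93/2)/(3/2) = 1/3, q_G = (73 − 93/2)/(3/2) = 53/3.

0.33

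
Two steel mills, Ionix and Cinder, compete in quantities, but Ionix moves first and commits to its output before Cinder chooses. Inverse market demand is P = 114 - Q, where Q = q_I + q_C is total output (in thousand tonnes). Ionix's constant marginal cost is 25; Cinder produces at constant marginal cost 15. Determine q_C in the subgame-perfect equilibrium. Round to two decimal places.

The follower Cinder best-responds to any q_I: π_C = (114 - Q)q_C - 15q_C.
Setting the follower's marginal profit to zero, 99 - q_I - 2q_C = 0, i.e. q_C = (99 - q_I)/2.
Ionix substitutes q_C(q_I) into its own profit: π_I = q_I(114 - q_I - (99 - q_I)/2) - 25q_I = (129/2 - (1/2)q_I)q_I - 25q_I.
Leader FOC: 79/2 - q_I = 0, so q_I = 79/2.
Then q_C = (99 - 79/2)/2 = 119/4.

29.75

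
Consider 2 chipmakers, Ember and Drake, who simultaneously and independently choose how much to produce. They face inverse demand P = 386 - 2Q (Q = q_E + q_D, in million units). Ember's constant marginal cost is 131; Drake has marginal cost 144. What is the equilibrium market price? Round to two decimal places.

220.33

Ember's profit: π_E = (386 - 2Q)q_E - (131q_E). Setting ∂π_E/∂q_E = 0: 255 - 4q_E - 2(q_D) = 0.
Drake's first-order condition: 242 - 4q_D - 2(q_E) = 0.
Best responses: q_E = (255 - 2q_D)/4, q_D = (242 - 2q_E)/4.
Solving the pair: q_E = 134/3, q_D = 229/6.
Total output Q = 497/6, so price P = 386 - 2·(497/6) = 661/3.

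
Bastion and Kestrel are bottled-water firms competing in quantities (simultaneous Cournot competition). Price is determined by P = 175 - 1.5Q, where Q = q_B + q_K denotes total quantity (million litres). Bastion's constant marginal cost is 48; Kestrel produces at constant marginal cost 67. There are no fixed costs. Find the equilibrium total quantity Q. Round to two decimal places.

52.22

Bastion's profit: π_B = (175 - 1.5Q)q_B - (48q_B). Setting ∂π_B/∂q_B = 0: 127 - 3q_B - (3/2)(q_K) = 0.
Kestrel's first-order condition: 108 - 3q_K - (3/2)(q_B) = 0.
Best responses: q_B = (127 - (3/2)q_K)/3, q_K = (108 - (3/2)q_B)/3.
Substituting one into the other gives q_B = 292/9 and q_K = 178/9.
Total output Q = 292/9 + 178/9 = 470/9.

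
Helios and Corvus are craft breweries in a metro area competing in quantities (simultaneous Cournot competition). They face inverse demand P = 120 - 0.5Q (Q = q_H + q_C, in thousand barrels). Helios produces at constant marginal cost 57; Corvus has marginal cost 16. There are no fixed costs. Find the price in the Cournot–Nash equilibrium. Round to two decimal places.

64.33

Helios's profit: π_H = (120 - 0.5Q)q_H - (57q_H). Setting ∂π_H/∂q_H = 0: 63 - q_H - (1/2)(q_C) = 0.
Corvus's profit: π_C = (120 - 0.5Q)q_C - (16q_C). Setting ∂π_C/∂q_C = 0: 104 - q_C - (1/2)(q_H) = 0.
So q_H = (63 - (1/2)q_C) and q_C = (104 - (1/2)q_H).
Solving the pair: q_H = 44/3, q_C = 290/3.
Total output Q = 334/3, so price P = 120 - (1/2)·(334/3) = 193/3.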